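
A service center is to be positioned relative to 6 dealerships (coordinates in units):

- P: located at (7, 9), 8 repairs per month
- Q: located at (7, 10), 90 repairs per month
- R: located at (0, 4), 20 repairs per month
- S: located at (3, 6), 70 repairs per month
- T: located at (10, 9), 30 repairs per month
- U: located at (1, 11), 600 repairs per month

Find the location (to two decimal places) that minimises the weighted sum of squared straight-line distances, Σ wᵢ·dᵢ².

(2.20, 10.20)

The minimiser of Σwᵢ‖p−pᵢ‖² is the weighted centroid p* = (Σwᵢpᵢ)/(Σwᵢ).
Σwᵢ = 818.
Σwᵢxᵢ = 8·7 + 90·7 + 20·0 + 70·3 + 30·10 + 600·1 = 1796.
Σwᵢyᵢ = 8·9 + 90·10 + 20·4 + 70·6 + 30·9 + 600·11 = 8342.
x* = 1796/818 = 2.20, y* = 8342/818 = 10.20.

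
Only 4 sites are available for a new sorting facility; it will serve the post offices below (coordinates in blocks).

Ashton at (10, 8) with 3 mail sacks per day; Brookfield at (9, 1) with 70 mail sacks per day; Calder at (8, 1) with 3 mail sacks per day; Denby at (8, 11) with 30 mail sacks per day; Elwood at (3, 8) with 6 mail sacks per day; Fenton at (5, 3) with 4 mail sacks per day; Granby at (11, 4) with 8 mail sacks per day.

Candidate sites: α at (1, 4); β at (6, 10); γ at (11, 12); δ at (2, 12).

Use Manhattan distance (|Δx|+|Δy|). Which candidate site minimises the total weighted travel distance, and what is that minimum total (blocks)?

Total weighted distance at each candidate:
  α (1, 4): total = 1395
  β (6, 10): total = 1131
  γ (11, 12): total = 1283
  δ (2, 12): total = 1771
Minimum is at β with total 1131 blocks.

β, total 1131 blocks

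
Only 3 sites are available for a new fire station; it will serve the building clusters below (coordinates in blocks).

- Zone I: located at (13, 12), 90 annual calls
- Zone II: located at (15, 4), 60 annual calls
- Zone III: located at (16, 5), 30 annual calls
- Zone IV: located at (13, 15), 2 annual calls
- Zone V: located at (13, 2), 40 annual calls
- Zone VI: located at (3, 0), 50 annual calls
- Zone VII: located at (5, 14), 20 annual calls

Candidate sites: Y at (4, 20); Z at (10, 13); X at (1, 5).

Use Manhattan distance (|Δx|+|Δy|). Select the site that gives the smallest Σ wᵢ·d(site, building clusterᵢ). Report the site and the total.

Z, total 3310 blocks

Total weighted distance at each candidate:
  Y (4, 20): total = 6258
  Z (10, 13): total = 3310
  X (1, 5): total = 4314
Minimum is at Z with total 3310 blocks.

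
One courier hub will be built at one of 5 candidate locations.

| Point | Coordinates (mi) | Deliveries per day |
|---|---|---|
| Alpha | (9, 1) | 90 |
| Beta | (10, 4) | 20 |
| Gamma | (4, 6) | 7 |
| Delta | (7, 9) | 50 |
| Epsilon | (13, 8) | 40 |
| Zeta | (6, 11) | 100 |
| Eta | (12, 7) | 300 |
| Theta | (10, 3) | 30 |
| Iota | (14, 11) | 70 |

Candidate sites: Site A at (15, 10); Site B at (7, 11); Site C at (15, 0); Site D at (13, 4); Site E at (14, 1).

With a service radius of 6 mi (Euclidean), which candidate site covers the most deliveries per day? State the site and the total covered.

Coverage radius r = 6 mi; a point is covered iff (Δx)²+(Δy)² ≤ 6² = 36.
  Site A (15, 10): covers {Epsilon, Eta, Iota} → 410
  Site B (7, 11): covers {Gamma, Delta, Zeta} → 157
  Site C (15, 0): covers {Theta} → 30
  Site D (13, 4): covers {Alpha, Beta, Epsilon, Eta, Theta} → 480
  Site E (14, 1): covers {Alpha, Beta, Theta} → 140
Maximum coverage at Site D: 480 deliveries per day.

Site D, covering 480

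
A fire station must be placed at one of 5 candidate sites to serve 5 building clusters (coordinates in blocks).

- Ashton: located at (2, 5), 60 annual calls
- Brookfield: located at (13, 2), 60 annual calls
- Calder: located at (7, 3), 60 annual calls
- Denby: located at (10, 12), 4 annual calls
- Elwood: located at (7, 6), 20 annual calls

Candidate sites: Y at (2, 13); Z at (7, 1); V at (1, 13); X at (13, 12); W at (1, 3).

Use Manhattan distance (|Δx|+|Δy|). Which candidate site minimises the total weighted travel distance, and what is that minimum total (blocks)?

Z, total 1236 blocks

Total weighted distance at each candidate:
  Y (2, 13): total = 2976
  Z (7, 1): total = 1236
  V (1, 13): total = 3180
  X (13, 12): total = 2832
  W (1, 3): total = 1572
Minimum is at Z with total 1236 blocks.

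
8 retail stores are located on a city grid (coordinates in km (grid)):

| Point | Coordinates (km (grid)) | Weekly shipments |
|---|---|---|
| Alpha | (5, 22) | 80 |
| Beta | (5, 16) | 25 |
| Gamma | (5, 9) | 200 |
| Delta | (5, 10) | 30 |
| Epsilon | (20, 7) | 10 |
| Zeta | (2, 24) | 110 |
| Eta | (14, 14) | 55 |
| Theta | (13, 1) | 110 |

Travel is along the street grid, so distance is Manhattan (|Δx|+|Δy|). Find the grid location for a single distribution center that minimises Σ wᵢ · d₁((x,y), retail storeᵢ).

Manhattan distance separates: Σwᵢ(|x−xᵢ|+|y−yᵢ|) = Σwᵢ|x−xᵢ| + Σwᵢ|y−yᵢ|, so x and y are optimised independently as 1-D weighted medians.
Total weight W = 620; half = 310.
x-coordinate, sorted with cumulative weight:
  x=2 (Zeta, w=110) cum 110
  x=5 (Alpha, w=80) cum 190
  x=5 (Beta, w=25) cum 215
  x=5 (Gamma, w=200) cum 415  ← median
  x=5 (Delta, w=30) cum 445
  x=13 (Theta, w=110) cum 555
  x=14 (Eta, w=55) cum 610
  x=20 (Epsilon, w=10) cum 620
⇒ x* = 5
y-coordinate, sorted with cumulative weight:
  y=1 (Theta, w=110) cum 110
  y=7 (Epsilon, w=10) cum 120
  y=9 (Gamma, w=200) cum 320  ← median
  y=10 (Delta, w=30) cum 350
  y=14 (Eta, w=55) cum 405
  y=16 (Beta, w=25) cum 430
  y=22 (Alpha, w=80) cum 510
  y=24 (Zeta, w=110) cum 620
⇒ y* = 9

(5, 9)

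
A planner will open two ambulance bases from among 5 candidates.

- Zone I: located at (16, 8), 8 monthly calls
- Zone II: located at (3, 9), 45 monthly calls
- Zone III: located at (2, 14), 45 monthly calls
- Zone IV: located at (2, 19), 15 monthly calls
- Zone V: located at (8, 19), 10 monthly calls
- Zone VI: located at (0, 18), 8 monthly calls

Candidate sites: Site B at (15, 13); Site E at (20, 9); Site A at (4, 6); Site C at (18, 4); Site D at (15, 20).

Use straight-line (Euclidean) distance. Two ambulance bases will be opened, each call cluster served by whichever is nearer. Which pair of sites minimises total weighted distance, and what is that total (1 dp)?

Evaluate every pair (each demand assigned to the nearer of the two):
  {Site B, Site A}: total = 944.9
  {Site A, Site D}: total = 977.2
  {Site E, Site A}: total = 980.9
  {Site A, Site C}: total = 983.7
  {Site B, Site D}: total = 1584.1
  {Site B, Site E}: total = 1622.4
  {Site B, Site C}: total = 1625.2
  {Site C, Site D}: total = 1778.9
  {Site E, Site D}: total = 1797.2
  {Site E, Site C}: total = 2225.7
Best pair: {Site B, Site A} with total 944.9.

{Site B, Site A}, total 944.9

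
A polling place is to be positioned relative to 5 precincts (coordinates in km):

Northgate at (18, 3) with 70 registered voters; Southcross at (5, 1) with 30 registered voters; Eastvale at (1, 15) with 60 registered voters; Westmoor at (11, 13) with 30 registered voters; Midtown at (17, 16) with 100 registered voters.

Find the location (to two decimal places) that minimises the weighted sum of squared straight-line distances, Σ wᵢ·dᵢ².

(12.07, 10.79)

The minimiser of Σwᵢ‖p−pᵢ‖² is the weighted centroid p* = (Σwᵢpᵢ)/(Σwᵢ).
Σwᵢ = 290.
Σwᵢxᵢ = 70·18 + 30·5 + 60·1 + 30·11 + 100·17 = 3500.
Σwᵢyᵢ = 70·3 + 30·1 + 60·15 + 30·13 + 100·16 = 3130.
x* = 3500/290 = 12.07, y* = 3130/290 = 10.79.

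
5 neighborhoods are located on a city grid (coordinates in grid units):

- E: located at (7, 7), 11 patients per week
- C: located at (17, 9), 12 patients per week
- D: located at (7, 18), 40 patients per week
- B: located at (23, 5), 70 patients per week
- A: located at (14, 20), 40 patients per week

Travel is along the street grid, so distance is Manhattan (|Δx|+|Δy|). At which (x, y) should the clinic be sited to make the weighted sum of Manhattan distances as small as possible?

(14, 9)

Manhattan distance separates: Σwᵢ(|x−xᵢ|+|y−yᵢ|) = Σwᵢ|x−xᵢ| + Σwᵢ|y−yᵢ|, so x and y are optimised independently as 1-D weighted medians.
Total weight W = 173; half = 86.5.
x-coordinate, sorted with cumulative weight:
  x=7 (E, w=11) cum 11
  x=7 (D, w=40) cum 51
  x=14 (A, w=40) cum 91  ← median
  x=17 (C, w=12) cum 103
  x=23 (B, w=70) cum 173
⇒ x* = 14
y-coordinate, sorted with cumulative weight:
  y=5 (B, w=70) cum 70
  y=7 (E, w=11) cum 81
  y=9 (C, w=12) cum 93  ← median
  y=18 (D, w=40) cum 133
  y=20 (A, w=40) cum 173
⇒ y* = 9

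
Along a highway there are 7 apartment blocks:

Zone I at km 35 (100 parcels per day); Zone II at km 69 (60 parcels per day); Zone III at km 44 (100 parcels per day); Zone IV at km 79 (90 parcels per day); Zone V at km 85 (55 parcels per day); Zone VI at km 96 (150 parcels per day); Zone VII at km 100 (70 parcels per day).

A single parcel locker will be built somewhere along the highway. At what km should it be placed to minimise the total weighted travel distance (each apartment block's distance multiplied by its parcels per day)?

For a sum of weighted absolute distances on a line, the optimum is the weighted median (not the mean). Total weight W = 625; half-weight = 312.5.
Sort by position and accumulate weight:
  km 35 (Zone I, w=100) → cum 100
  km 44 (Zone III, w=100) → cum 200
  km 69 (Zone II, w=60) → cum 260
  km 79 (Zone IV, w=90) → cum 350  ≥ 312.5 → median here
  km 85 (Zone V, w=55) → cum 405
  km 96 (Zone VI, w=150) → cum 555
  km 100 (Zone VII, w=70) → cum 625
Optimal location: km 79.

x = 79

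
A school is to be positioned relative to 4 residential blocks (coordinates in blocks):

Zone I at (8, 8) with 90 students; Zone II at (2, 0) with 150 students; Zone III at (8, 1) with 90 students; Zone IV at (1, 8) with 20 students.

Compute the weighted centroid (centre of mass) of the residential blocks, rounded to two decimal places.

The minimiser of Σwᵢ‖p−pᵢ‖² is the weighted centroid p* = (Σwᵢpᵢ)/(Σwᵢ).
Σwᵢ = 350.
Σwᵢxᵢ = 90·8 + 150·2 + 90·8 + 20·1 = 1760.
Σwᵢyᵢ = 90·8 + 150·0 + 90·1 + 20·8 = 970.
x* = 1760/350 = 5.03, y* = 970/350 = 2.77.

(5.03, 2.77)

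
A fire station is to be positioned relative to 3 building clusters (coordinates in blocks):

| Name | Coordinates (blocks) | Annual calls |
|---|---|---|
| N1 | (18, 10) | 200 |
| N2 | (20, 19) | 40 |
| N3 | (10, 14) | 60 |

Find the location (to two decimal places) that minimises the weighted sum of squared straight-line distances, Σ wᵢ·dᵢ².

(16.67, 12.00)

The minimiser of Σwᵢ‖p−pᵢ‖² is the weighted centroid p* = (Σwᵢpᵢ)/(Σwᵢ).
Σwᵢ = 300.
Σwᵢxᵢ = 200·18 + 40·20 + 60·10 = 5000.
Σwᵢyᵢ = 200·10 + 40·19 + 60·14 = 3600.
x* = 5000/300 = 16.67, y* = 3600/300 = 12.00.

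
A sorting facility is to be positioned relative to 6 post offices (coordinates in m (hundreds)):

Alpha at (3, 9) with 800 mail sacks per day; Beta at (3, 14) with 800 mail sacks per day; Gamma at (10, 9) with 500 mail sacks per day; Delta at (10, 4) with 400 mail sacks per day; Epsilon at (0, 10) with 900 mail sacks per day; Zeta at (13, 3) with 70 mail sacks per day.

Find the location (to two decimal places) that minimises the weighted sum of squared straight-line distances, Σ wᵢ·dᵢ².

The minimiser of Σwᵢ‖p−pᵢ‖² is the weighted centroid p* = (Σwᵢpᵢ)/(Σwᵢ).
Σwᵢ = 3470.
Σwᵢxᵢ = 800·3 + 800·3 + 500·10 + 400·10 + 900·0 + 70·13 = 14710.
Σwᵢyᵢ = 800·9 + 800·14 + 500·9 + 400·4 + 900·10 + 70·3 = 33710.
x* = 14710/3470 = 4.24, y* = 33710/3470 = 9.71.

(4.24, 9.71)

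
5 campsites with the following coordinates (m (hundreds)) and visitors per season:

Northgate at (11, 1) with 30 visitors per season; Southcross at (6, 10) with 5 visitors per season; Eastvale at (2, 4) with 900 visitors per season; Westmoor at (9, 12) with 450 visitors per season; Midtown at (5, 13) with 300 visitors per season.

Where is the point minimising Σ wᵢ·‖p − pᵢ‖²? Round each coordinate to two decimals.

(4.58, 7.70)

The minimiser of Σwᵢ‖p−pᵢ‖² is the weighted centroid p* = (Σwᵢpᵢ)/(Σwᵢ).
Σwᵢ = 1685.
Σwᵢxᵢ = 30·11 + 5·6 + 900·2 + 450·9 + 300·5 = 7710.
Σwᵢyᵢ = 30·1 + 5·10 + 900·4 + 450·12 + 300·13 = 12980.
x* = 7710/1685 = 4.58, y* = 12980/1685 = 7.70.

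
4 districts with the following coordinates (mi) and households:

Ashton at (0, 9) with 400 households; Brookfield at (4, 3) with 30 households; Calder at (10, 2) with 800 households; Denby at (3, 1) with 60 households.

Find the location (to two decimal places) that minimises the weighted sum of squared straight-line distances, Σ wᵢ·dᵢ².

The minimiser of Σwᵢ‖p−pᵢ‖² is the weighted centroid p* = (Σwᵢpᵢ)/(Σwᵢ).
Σwᵢ = 1290.
Σwᵢxᵢ = 400·0 + 30·4 + 800·10 + 60·3 = 8300.
Σwᵢyᵢ = 400·9 + 30·3 + 800·2 + 60·1 = 5350.
x* = 8300/1290 = 6.43, y* = 5350/1290 = 4.15.

(6.43, 4.15)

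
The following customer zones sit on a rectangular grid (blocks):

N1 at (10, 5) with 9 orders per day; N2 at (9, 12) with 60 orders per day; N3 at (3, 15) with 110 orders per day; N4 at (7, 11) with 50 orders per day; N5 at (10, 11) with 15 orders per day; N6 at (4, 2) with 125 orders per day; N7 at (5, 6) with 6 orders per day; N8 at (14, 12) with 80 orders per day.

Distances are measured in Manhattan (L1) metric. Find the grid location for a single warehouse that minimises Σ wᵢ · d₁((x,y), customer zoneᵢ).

Manhattan distance separates: Σwᵢ(|x−xᵢ|+|y−yᵢ|) = Σwᵢ|x−xᵢ| + Σwᵢ|y−yᵢ|, so x and y are optimised independently as 1-D weighted medians.
Total weight W = 455; half = 227.5.
x-coordinate, sorted with cumulative weight:
  x=3 (N3, w=110) cum 110
  x=4 (N6, w=125) cum 235  ← median
  x=5 (N7, w=6) cum 241
  x=7 (N4, w=50) cum 291
  x=9 (N2, w=60) cum 351
  x=10 (N1, w=9) cum 360
  x=10 (N5, w=15) cum 375
  x=14 (N8, w=80) cum 455
⇒ x* = 4
y-coordinate, sorted with cumulative weight:
  y=2 (N6, w=125) cum 125
  y=5 (N1, w=9) cum 134
  y=6 (N7, w=6) cum 140
  y=11 (N4, w=50) cum 190
  y=11 (N5, w=15) cum 205
  y=12 (N2, w=60) cum 265  ← median
  y=12 (N8, w=80) cum 345
  y=15 (N3, w=110) cum 455
⇒ y* = 12

(4, 12)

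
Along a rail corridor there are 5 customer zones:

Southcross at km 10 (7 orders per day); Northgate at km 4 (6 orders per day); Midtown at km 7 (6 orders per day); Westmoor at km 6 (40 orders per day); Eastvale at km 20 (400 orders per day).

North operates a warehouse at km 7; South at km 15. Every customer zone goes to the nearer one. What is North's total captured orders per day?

59

The indifferent point is the midpoint (7+15)/2 = 11; customer zones left of it (closer to North at 7) go to North, those right go to South.
  Northgate at 4 (w=6) → North
  Westmoor at 6 (w=40) → North
  Midtown at 7 (w=6) → North
  Southcross at 10 (w=7) → North
  Eastvale at 20 (w=400) → South
North captures 59; South captures 400.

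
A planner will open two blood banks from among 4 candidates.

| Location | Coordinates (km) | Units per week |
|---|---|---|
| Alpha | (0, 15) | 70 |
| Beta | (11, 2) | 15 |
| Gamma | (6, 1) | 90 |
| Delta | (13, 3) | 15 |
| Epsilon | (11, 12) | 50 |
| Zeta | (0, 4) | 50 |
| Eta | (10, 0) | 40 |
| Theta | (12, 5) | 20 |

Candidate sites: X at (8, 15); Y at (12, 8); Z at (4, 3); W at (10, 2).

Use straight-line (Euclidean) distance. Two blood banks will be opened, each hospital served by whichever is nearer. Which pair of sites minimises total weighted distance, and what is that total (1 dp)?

{X, W}, total 1867.7

Evaluate every pair (each demand assigned to the nearer of the two):
  {X, W}: total = 1867.7
  {X, Z}: total = 1907.2
  {Y, Z}: total = 2048.4
  {Z, W}: total = 2063.2
  {Y, W}: total = 2262.0
  {X, Y}: total = 2785.9
Best pair: {X, W} with total 1867.7.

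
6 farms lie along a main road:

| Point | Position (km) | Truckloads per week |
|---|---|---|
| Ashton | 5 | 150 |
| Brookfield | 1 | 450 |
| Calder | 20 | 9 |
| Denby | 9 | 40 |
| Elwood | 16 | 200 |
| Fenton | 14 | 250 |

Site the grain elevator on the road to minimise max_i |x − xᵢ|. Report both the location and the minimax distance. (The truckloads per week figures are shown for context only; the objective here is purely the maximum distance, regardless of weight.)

The 1-center on a line is the midpoint of the two extreme points: leftmost at 1, rightmost at 20.
Optimal location = (1 + 20)/2 = 10.5; maximum distance = (20 − 1)/2 = 9.5.

location 10.5, max distance 9.5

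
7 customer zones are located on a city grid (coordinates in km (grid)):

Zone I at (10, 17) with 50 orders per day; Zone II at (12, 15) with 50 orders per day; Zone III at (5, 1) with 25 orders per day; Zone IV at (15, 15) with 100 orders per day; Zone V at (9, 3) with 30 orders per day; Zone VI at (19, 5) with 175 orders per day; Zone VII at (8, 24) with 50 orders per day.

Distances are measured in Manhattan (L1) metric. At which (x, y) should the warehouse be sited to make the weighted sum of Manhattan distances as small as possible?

(15, 15)

Manhattan distance separates: Σwᵢ(|x−xᵢ|+|y−yᵢ|) = Σwᵢ|x−xᵢ| + Σwᵢ|y−yᵢ|, so x and y are optimised independently as 1-D weighted medians.
Total weight W = 480; half = 240.
x-coordinate, sorted with cumulative weight:
  x=5 (Zone III, w=25) cum 25
  x=8 (Zone VII, w=50) cum 75
  x=9 (Zone V, w=30) cum 105
  x=10 (Zone I, w=50) cum 155
  x=12 (Zone II, w=50) cum 205
  x=15 (Zone IV, w=100) cum 305  ← median
  x=19 (Zone VI, w=175) cum 480
⇒ x* = 15
y-coordinate, sorted with cumulative weight:
  y=1 (Zone III, w=25) cum 25
  y=3 (Zone V, w=30) cum 55
  y=5 (Zone VI, w=175) cum 230
  y=15 (Zone II, w=50) cum 280  ← median
  y=15 (Zone IV, w=100) cum 380
  y=17 (Zone I, w=50) cum 430
  y=24 (Zone VII, w=50) cum 480
⇒ y* = 15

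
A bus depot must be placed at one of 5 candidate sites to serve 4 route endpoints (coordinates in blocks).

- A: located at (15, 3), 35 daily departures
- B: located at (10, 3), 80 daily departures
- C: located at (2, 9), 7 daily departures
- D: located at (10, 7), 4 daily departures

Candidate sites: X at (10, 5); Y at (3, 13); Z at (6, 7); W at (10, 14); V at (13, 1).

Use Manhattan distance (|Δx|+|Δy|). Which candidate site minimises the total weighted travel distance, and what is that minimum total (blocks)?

Total weighted distance at each candidate:
  X (10, 5): total = 497
  Y (3, 13): total = 2217
  Z (6, 7): total = 1153
  W (10, 14): total = 1559
  V (13, 1): total = 709
Minimum is at X with total 497 blocks.

X, total 497 blocks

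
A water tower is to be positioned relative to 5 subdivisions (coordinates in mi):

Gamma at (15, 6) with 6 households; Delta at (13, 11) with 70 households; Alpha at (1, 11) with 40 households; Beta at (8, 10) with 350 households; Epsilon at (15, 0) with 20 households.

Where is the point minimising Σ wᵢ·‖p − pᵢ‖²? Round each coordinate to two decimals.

(8.52, 9.77)

The minimiser of Σwᵢ‖p−pᵢ‖² is the weighted centroid p* = (Σwᵢpᵢ)/(Σwᵢ).
Σwᵢ = 486.
Σwᵢxᵢ = 6·15 + 70·13 + 40·1 + 350·8 + 20·15 = 4140.
Σwᵢyᵢ = 6·6 + 70·11 + 40·11 + 350·10 + 20·0 = 4746.
x* = 4140/486 = 8.52, y* = 4746/486 = 9.77.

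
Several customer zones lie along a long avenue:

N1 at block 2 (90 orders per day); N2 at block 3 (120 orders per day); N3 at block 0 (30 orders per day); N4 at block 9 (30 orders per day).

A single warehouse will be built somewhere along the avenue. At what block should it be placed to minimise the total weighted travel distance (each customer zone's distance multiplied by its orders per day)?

For a sum of weighted absolute distances on a line, the optimum is the weighted median (not the mean). Total weight W = 270; half-weight = 135.
Sort by position and accumulate weight:
  block 0 (N3, w=30) → cum 30
  block 2 (N1, w=90) → cum 120
  block 3 (N2, w=120) → cum 240  ≥ 135 → median here
  block 9 (N4, w=30) → cum 270
Optimal location: block 3.

x = 3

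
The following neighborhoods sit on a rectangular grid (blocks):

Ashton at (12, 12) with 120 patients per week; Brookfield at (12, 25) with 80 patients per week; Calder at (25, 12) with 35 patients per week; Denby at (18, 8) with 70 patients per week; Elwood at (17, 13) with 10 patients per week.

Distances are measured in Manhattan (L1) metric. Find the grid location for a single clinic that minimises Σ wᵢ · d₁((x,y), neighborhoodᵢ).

(12, 12)

Manhattan distance separates: Σwᵢ(|x−xᵢ|+|y−yᵢ|) = Σwᵢ|x−xᵢ| + Σwᵢ|y−yᵢ|, so x and y are optimised independently as 1-D weighted medians.
Total weight W = 315; half = 157.5.
x-coordinate, sorted with cumulative weight:
  x=12 (Ashton, w=120) cum 120
  x=12 (Brookfield, w=80) cum 200  ← median
  x=17 (Elwood, w=10) cum 210
  x=18 (Denby, w=70) cum 280
  x=25 (Calder, w=35) cum 315
⇒ x* = 12
y-coordinate, sorted with cumulative weight:
  y=8 (Denby, w=70) cum 70
  y=12 (Ashton, w=120) cum 190  ← median
  y=12 (Calder, w=35) cum 225
  y=13 (Elwood, w=10) cum 235
  y=25 (Brookfield, w=80) cum 315
⇒ y* = 12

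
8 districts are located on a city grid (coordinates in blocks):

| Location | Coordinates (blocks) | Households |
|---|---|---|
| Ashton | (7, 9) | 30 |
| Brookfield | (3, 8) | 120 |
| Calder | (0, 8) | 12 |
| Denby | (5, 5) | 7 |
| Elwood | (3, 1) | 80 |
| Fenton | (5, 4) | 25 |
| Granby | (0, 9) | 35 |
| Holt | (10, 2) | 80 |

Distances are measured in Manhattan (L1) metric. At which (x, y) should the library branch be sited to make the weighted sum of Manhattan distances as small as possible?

Manhattan distance separates: Σwᵢ(|x−xᵢ|+|y−yᵢ|) = Σwᵢ|x−xᵢ| + Σwᵢ|y−yᵢ|, so x and y are optimised independently as 1-D weighted medians.
Total weight W = 389; half = 194.5.
x-coordinate, sorted with cumulative weight:
  x=0 (Calder, w=12) cum 12
  x=0 (Granby, w=35) cum 47
  x=3 (Brookfield, w=120) cum 167
  x=3 (Elwood, w=80) cum 247  ← median
  x=5 (Denby, w=7) cum 254
  x=5 (Fenton, w=25) cum 279
  x=7 (Ashton, w=30) cum 309
  x=10 (Holt, w=80) cum 389
⇒ x* = 3
y-coordinate, sorted with cumulative weight:
  y=1 (Elwood, w=80) cum 80
  y=2 (Holt, w=80) cum 160
  y=4 (Fenton, w=25) cum 185
  y=5 (Denby, w=7) cum 192
  y=8 (Brookfield, w=120) cum 312  ← median
  y=8 (Calder, w=12) cum 324
  y=9 (Ashton, w=30) cum 354
  y=9 (Granby, w=35) cum 389
⇒ y* = 8

(3, 8)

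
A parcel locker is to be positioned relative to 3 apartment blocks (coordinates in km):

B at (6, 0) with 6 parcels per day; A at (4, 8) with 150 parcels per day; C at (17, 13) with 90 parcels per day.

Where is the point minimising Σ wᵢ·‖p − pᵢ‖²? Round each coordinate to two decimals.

(8.80, 9.63)

The minimiser of Σwᵢ‖p−pᵢ‖² is the weighted centroid p* = (Σwᵢpᵢ)/(Σwᵢ).
Σwᵢ = 246.
Σwᵢxᵢ = 6·6 + 150·4 + 90·17 = 2166.
Σwᵢyᵢ = 6·0 + 150·8 + 90·13 = 2370.
x* = 2166/246 = 8.80, y* = 2370/246 = 9.63.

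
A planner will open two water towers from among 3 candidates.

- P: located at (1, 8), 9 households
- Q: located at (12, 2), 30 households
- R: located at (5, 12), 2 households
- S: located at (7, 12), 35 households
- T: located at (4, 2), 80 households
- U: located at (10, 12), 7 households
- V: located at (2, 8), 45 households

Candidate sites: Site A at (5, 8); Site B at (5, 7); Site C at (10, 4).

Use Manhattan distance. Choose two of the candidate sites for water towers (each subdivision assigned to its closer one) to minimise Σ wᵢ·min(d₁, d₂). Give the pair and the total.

Evaluate every pair (each demand assigned to the nearer of the two):
  {Site A, Site C}: total = 1125
  {Site B, Site C}: total = 1136
  {Site A, Site B}: total = 1292
Best pair: {Site A, Site C} with total 1125.

{Site A, Site C}, total 1125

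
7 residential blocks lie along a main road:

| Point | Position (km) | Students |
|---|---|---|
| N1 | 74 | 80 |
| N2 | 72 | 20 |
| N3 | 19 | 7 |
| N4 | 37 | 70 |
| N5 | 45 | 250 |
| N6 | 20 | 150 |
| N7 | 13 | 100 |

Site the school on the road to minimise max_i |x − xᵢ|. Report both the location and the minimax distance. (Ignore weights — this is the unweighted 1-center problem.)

The 1-center on a line is the midpoint of the two extreme points: leftmost at 13, rightmost at 74.
Optimal location = (13 + 74)/2 = 43.5; maximum distance = (74 − 13)/2 = 30.5.

location 43.5, max distance 30.5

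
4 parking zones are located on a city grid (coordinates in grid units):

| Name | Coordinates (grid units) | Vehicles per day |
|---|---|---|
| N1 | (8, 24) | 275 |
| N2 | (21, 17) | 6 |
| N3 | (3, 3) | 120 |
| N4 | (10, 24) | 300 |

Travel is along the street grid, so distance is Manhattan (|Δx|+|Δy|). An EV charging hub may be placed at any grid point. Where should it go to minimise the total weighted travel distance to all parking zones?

(8, 24)

Manhattan distance separates: Σwᵢ(|x−xᵢ|+|y−yᵢ|) = Σwᵢ|x−xᵢ| + Σwᵢ|y−yᵢ|, so x and y are optimised independently as 1-D weighted medians.
Total weight W = 701; half = 350.5.
x-coordinate, sorted with cumulative weight:
  x=3 (N3, w=120) cum 120
  x=8 (N1, w=275) cum 395  ← median
  x=10 (N4, w=300) cum 695
  x=21 (N2, w=6) cum 701
⇒ x* = 8
y-coordinate, sorted with cumulative weight:
  y=3 (N3, w=120) cum 120
  y=17 (N2, w=6) cum 126
  y=24 (N1, w=275) cum 401  ← median
  y=24 (N4, w=300) cum 701
⇒ y* = 24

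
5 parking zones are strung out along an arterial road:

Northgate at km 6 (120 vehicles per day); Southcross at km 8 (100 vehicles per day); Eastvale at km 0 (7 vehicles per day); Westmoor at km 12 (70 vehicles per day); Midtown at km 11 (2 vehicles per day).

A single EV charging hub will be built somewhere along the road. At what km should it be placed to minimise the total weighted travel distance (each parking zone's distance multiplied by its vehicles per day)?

x = 8

For a sum of weighted absolute distances on a line, the optimum is the weighted median (not the mean). Total weight W = 299; half-weight = 149.5.
Sort by position and accumulate weight:
  km 0 (Eastvale, w=7) → cum 7
  km 6 (Northgate, w=120) → cum 127
  km 8 (Southcross, w=100) → cum 227  ≥ 149.5 → median here
  km 11 (Midtown, w=2) → cum 229
  km 12 (Westmoor, w=70) → cum 299
Optimal location: km 8.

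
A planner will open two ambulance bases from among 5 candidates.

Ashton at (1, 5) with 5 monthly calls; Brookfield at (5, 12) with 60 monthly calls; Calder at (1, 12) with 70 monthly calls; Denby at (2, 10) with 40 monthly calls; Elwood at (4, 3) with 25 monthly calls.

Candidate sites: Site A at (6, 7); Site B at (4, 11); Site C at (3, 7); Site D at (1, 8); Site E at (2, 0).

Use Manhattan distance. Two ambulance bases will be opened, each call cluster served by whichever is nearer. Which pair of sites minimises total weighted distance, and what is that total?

{Site B, Site C}, total 665

Evaluate every pair (each demand assigned to the nearer of the two):
  {Site B, Site C}: total = 665
  {Site B, Site E}: total = 675
  {Site A, Site B}: total = 705
  {Site B, Site D}: total = 735
  {Site A, Site D}: total = 925
  {Site C, Site D}: total = 960
  {Site D, Site E}: total = 1020
  {Site A, Site C}: total = 1155
  {Site C, Site E}: total = 1215
  {Site A, Site E}: total = 1495
Best pair: {Site B, Site C} with total 665.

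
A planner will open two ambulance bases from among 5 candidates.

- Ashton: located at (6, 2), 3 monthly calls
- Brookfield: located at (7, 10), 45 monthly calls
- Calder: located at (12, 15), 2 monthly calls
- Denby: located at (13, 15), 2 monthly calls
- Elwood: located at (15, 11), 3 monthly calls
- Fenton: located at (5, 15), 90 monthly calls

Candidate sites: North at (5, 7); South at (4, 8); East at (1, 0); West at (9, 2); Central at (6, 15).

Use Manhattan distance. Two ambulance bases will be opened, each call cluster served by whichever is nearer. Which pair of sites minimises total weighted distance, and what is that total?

{North, Central}, total 398

Evaluate every pair (each demand assigned to the nearer of the two):
  {North, Central}: total = 398
  {South, Central}: total = 404
  {West, Central}: total = 434
  {East, Central}: total = 446
  {North, West}: total = 1058
  {South, West}: total = 1058
  {North, South}: total = 1067
  {North, East}: total = 1067
  {South, East}: total = 1070
  {East, West}: total = 2100
Best pair: {North, Central} with total 398.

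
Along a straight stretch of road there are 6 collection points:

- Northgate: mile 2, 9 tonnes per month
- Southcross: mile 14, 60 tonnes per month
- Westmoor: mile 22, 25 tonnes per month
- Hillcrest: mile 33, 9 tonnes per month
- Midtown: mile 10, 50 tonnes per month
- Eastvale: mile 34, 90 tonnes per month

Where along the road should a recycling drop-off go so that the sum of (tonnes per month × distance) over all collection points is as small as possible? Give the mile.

For a sum of weighted absolute distances on a line, the optimum is the weighted median (not the mean). Total weight W = 243; half-weight = 121.5.
Sort by position and accumulate weight:
  mile 2 (Northgate, w=9) → cum 9
  mile 10 (Midtown, w=50) → cum 59
  mile 14 (Southcross, w=60) → cum 119
  mile 22 (Westmoor, w=25) → cum 144  ≥ 121.5 → median here
  mile 33 (Hillcrest, w=9) → cum 153
  mile 34 (Eastvale, w=90) → cum 243
Optimal location: mile 22.

x = 22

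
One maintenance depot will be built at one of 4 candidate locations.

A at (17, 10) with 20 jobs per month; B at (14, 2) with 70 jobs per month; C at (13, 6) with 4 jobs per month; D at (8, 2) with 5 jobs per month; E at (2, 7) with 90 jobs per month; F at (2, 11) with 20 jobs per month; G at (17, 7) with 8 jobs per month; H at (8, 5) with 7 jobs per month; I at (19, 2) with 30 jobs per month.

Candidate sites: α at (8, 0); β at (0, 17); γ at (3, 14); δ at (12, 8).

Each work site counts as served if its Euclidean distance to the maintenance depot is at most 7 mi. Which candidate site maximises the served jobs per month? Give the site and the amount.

Coverage radius r = 7 mi; a point is covered iff (Δx)²+(Δy)² ≤ 7² = 49.
  α (8, 0): covers {B, D, H} → 82
  β (0, 17): covers {F} → 20
  γ (3, 14): covers {F} → 20
  δ (12, 8): covers {A, B, C, G, H} → 109
Maximum coverage at δ: 109 jobs per month.

δ, covering 109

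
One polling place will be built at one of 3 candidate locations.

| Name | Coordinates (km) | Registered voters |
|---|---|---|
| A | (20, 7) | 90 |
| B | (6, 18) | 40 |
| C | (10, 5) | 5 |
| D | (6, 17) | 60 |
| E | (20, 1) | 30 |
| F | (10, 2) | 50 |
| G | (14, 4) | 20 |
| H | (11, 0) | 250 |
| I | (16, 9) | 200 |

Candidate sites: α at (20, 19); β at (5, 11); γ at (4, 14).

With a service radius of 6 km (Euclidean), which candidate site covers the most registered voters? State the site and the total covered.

Coverage radius r = 6 km; a point is covered iff (Δx)²+(Δy)² ≤ 6² = 36.
  α (20, 19): covers {none} → 0
  β (5, 11): covers {none} → 0
  γ (4, 14): covers {B, D} → 100
Maximum coverage at γ: 100 registered voters.

γ, covering 100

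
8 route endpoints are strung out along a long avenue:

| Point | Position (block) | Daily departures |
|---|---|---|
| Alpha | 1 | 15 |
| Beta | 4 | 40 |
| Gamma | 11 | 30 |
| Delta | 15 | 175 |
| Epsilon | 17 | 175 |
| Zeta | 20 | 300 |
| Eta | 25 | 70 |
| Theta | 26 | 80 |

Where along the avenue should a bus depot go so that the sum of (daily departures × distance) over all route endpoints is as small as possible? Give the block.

For a sum of weighted absolute distances on a line, the optimum is the weighted median (not the mean). Total weight W = 885; half-weight = 442.5.
Sort by position and accumulate weight:
  block 1 (Alpha, w=15) → cum 15
  block 4 (Beta, w=40) → cum 55
  block 11 (Gamma, w=30) → cum 85
  block 15 (Delta, w=175) → cum 260
  block 17 (Epsilon, w=175) → cum 435
  block 20 (Zeta, w=300) → cum 735  ≥ 442.5 → median here
  block 25 (Eta, w=70) → cum 805
  block 26 (Theta, w=80) → cum 885
Optimal location: block 20.

x = 20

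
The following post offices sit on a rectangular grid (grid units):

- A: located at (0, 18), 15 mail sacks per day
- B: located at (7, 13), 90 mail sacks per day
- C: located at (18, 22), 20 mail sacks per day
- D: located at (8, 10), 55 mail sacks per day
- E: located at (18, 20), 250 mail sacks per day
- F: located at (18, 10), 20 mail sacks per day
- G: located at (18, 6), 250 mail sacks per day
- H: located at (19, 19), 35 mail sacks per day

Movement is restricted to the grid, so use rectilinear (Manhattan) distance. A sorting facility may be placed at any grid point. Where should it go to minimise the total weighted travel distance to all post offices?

(18, 13)

Manhattan distance separates: Σwᵢ(|x−xᵢ|+|y−yᵢ|) = Σwᵢ|x−xᵢ| + Σwᵢ|y−yᵢ|, so x and y are optimised independently as 1-D weighted medians.
Total weight W = 735; half = 367.5.
x-coordinate, sorted with cumulative weight:
  x=0 (A, w=15) cum 15
  x=7 (B, w=90) cum 105
  x=8 (D, w=55) cum 160
  x=18 (C, w=20) cum 180
  x=18 (E, w=250) cum 430  ← median
  x=18 (F, w=20) cum 450
  x=18 (G, w=250) cum 700
  x=19 (H, w=35) cum 735
⇒ x* = 18
y-coordinate, sorted with cumulative weight:
  y=6 (G, w=250) cum 250
  y=10 (D, w=55) cum 305
  y=10 (F, w=20) cum 325
  y=13 (B, w=90) cum 415  ← median
  y=18 (A, w=15) cum 430
  y=19 (H, w=35) cum 465
  y=20 (E, w=250) cum 715
  y=22 (C, w=20) cum 735
⇒ y* = 13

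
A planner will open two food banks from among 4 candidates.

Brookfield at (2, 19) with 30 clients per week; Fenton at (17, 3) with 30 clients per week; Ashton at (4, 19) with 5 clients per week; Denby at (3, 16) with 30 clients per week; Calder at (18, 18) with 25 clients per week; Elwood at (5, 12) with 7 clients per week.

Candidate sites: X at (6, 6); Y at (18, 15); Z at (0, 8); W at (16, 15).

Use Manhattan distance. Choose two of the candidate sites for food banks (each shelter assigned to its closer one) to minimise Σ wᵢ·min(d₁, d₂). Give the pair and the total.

{Y, Z}, total 1323

Evaluate every pair (each demand assigned to the nearer of the two):
  {Y, Z}: total = 1323
  {Z, W}: total = 1373
  {X, Y}: total = 1489
  {X, W}: total = 1539
  {Y, W}: total = 1603
  {X, Z}: total = 1864
Best pair: {Y, Z} with total 1323.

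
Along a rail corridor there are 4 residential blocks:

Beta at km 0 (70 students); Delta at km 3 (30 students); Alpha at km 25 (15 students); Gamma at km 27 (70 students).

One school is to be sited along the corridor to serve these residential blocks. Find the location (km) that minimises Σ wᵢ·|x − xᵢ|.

For a sum of weighted absolute distances on a line, the optimum is the weighted median (not the mean). Total weight W = 185; half-weight = 92.5.
Sort by position and accumulate weight:
  km 0 (Beta, w=70) → cum 70
  km 3 (Delta, w=30) → cum 100  ≥ 92.5 → median here
  km 25 (Alpha, w=15) → cum 115
  km 27 (Gamma, w=70) → cum 185
Optimal location: km 3.

x = 3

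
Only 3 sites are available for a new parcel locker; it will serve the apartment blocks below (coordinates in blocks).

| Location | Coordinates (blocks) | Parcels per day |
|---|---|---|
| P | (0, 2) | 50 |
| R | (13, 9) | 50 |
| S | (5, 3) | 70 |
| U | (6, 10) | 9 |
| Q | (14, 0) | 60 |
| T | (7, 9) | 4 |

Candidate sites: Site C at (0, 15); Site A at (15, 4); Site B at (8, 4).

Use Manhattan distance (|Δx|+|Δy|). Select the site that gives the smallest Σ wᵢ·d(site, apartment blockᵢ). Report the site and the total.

Total weighted distance at each candidate:
  Site C (0, 15): total = 4681
  Site A (15, 4): total = 2457
  Site B (8, 4): total = 1976
Minimum is at Site B with total 1976 blocks.

Site B, total 1976 blocks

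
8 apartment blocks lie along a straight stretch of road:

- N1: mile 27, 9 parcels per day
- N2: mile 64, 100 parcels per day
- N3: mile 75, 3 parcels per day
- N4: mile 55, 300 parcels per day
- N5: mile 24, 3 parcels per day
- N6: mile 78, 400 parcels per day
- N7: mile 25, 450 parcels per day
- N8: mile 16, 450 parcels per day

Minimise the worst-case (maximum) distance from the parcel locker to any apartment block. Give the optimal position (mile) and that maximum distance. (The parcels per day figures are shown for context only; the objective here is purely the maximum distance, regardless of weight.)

The 1-center on a line is the midpoint of the two extreme points: leftmost at 16, rightmost at 78.
Optimal location = (16 + 78)/2 = 47; maximum distance = (78 − 16)/2 = 31.

location 47, max distance 31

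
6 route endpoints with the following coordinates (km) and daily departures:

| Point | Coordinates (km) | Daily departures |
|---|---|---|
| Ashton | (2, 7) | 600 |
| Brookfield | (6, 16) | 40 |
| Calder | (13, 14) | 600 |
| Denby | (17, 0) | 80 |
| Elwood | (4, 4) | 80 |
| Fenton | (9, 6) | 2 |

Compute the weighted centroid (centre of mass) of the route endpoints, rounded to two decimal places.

The minimiser of Σwᵢ‖p−pᵢ‖² is the weighted centroid p* = (Σwᵢpᵢ)/(Σwᵢ).
Σwᵢ = 1402.
Σwᵢxᵢ = 600·2 + 40·6 + 600·13 + 80·17 + 80·4 + 2·9 = 10938.
Σwᵢyᵢ = 600·7 + 40·16 + 600·14 + 80·0 + 80·4 + 2·6 = 13572.
x* = 10938/1402 = 7.80, y* = 13572/1402 = 9.68.

(7.80, 9.68)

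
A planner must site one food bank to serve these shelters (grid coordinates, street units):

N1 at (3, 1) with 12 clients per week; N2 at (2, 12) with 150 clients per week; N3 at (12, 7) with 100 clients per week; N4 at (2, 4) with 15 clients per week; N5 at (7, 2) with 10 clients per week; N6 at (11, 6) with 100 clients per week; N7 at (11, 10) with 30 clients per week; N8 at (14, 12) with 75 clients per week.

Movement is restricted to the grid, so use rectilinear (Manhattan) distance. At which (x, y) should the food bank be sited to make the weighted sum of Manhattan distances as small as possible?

Manhattan distance separates: Σwᵢ(|x−xᵢ|+|y−yᵢ|) = Σwᵢ|x−xᵢ| + Σwᵢ|y−yᵢ|, so x and y are optimised independently as 1-D weighted medians.
Total weight W = 492; half = 246.
x-coordinate, sorted with cumulative weight:
  x=2 (N2, w=150) cum 150
  x=2 (N4, w=15) cum 165
  x=3 (N1, w=12) cum 177
  x=7 (N5, w=10) cum 187
  x=11 (N6, w=100) cum 287  ← median
  x=11 (N7, w=30) cum 317
  x=12 (N3, w=100) cum 417
  x=14 (N8, w=75) cum 492
⇒ x* = 11
y-coordinate, sorted with cumulative weight:
  y=1 (N1, w=12) cum 12
  y=2 (N5, w=10) cum 22
  y=4 (N4, w=15) cum 37
  y=6 (N6, w=100) cum 137
  y=7 (N3, w=100) cum 237
  y=10 (N7, w=30) cum 267  ← median
  y=12 (N2, w=150) cum 417
  y=12 (N8, w=75) cum 492
⇒ y* = 10

(11, 10)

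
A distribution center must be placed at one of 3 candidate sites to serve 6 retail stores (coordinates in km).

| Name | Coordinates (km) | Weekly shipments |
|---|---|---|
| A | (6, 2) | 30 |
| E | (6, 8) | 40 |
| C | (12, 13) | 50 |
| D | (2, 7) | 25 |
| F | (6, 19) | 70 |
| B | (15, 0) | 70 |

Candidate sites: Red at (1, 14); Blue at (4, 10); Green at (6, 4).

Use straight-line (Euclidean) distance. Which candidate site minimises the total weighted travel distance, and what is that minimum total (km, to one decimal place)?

Total weighted distance at each candidate:
  Red (1, 14): total = 3312.4
  Blue (4, 10): total = 2563.9
  Green (6, 4): total = 2625.3
Minimum is at Blue with total 2563.9 km.

Blue, total 2563.9 km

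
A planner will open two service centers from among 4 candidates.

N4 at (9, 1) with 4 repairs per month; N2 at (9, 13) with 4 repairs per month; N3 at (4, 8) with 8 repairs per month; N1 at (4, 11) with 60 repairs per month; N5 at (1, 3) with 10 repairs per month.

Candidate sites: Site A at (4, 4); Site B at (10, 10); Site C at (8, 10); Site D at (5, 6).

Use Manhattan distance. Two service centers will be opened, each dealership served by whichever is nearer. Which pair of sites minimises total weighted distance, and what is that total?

Evaluate every pair (each demand assigned to the nearer of the two):
  {Site A, Site C}: total = 420
  {Site C, Site D}: total = 446
  {Site A, Site D}: total = 500
  {Site B, Site D}: total = 506
  {Site A, Site B}: total = 540
  {Site B, Site C}: total = 544
Best pair: {Site A, Site C} with total 420.

{Site A, Site C}, total 420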